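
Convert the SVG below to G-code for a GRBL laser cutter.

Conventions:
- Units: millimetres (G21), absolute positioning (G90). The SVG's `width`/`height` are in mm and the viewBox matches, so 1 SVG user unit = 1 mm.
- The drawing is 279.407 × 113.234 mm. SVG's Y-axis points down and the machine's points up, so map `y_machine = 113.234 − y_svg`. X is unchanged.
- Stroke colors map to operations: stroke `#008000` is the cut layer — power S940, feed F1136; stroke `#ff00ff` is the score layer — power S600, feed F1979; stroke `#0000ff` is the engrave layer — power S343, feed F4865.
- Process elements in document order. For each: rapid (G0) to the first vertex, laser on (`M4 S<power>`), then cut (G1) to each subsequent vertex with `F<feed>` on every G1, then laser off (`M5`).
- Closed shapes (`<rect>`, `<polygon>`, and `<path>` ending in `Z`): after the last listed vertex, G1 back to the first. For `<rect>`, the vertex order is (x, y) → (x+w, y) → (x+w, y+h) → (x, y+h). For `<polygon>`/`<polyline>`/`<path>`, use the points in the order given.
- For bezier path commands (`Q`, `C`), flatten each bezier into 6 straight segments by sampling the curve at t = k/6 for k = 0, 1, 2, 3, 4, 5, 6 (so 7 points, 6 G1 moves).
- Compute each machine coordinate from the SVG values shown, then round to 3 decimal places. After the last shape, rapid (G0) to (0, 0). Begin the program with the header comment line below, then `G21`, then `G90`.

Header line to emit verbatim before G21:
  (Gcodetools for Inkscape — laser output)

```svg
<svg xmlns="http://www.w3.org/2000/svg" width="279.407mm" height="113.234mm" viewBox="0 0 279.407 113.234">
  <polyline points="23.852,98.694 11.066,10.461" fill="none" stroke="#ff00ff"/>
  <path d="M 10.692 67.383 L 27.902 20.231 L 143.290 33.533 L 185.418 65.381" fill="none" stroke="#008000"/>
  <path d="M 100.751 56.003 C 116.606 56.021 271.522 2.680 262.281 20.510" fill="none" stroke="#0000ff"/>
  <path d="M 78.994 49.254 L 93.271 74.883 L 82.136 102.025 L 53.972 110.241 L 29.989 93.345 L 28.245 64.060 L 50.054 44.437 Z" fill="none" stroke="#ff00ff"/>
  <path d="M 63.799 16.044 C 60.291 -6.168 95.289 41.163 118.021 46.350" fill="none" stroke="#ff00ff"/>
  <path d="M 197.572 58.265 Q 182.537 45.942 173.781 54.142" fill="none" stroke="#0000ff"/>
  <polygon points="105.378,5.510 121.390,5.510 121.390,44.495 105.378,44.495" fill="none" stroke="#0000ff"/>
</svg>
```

(Gcodetools for Inkscape — laser output)
G21
G90
G0 X23.852 Y14.540
M4 S600
G1 X11.066 Y102.773 F1979
M5
G0 X10.692 Y45.851
M4 S940
G1 X27.902 Y93.003 F1136
G1 X143.290 Y79.701 F1136
G1 X185.418 Y47.853 F1136
M5
G0 X100.751 Y57.231
M4 S343
G1 X118.863 Y61.092 F4865
G1 X151.729 Y70.387 F4865
G1 X190.927 Y81.657 F4865
G1 X228.033 Y91.443 F4865
G1 X254.626 Y96.285 F4865
G1 X262.281 Y92.724 F4865
M5
G0 X78.994 Y63.980
M4 S600
G1 X93.271 Y38.351 F1979
G1 X82.136 Y11.209 F1979
G1 X53.972 Y2.993 F1979
G1 X29.989 Y19.889 F1979
G1 X28.245 Y49.174 F1979
G1 X50.054 Y68.797 F1979
G1 X78.994 Y63.980 F1979
M5
G0 X63.799 Y97.190
M4 S600
G1 X65.019 Y103.018 F1979
G1 X71.246 Y100.358 F1979
G1 X81.070 Y92.312 F1979
G1 X93.081 Y81.982 F1979
G1 X105.868 Y72.472 F1979
G1 X118.021 Y66.884 F1979
M5
G0 X197.572 Y54.969
M4 S343
G1 X192.735 Y58.507 F4865
G1 X188.246 Y60.904 F4865
G1 X184.107 Y62.161 F4865
G1 X180.316 Y62.278 F4865
G1 X176.874 Y61.255 F4865
G1 X173.781 Y59.092 F4865
M5
G0 X105.378 Y107.724
M4 S343
G1 X121.390 Y107.724 F4865
G1 X121.390 Y68.739 F4865
G1 X105.378 Y68.739 F4865
G1 X105.378 Y107.724 F4865
M5
G0 X0.000 Y0.000

Since the viewBox matches the mm dimensions, user units are millimetres directly. The only transform is the Y-flip y_m = 113.234 − y_svg.

Shape 1 is a line segment drawn with `<polyline>`. Its stroke #ff00ff means score at S600, F1979. After flipping Y the toolpath is (23.852,14.540) → (11.066,102.773).

Shape 2 is a open polyline drawn with `<path>`. Its stroke #008000 means cut at S940, F1136. After flipping Y the toolpath is (10.692,45.851) → (27.902,93.003) → (143.290,79.701) → (185.418,47.853).

Shape 3 is a cubic bezier drawn with `<path>`. Its stroke #0000ff means engrave at S343, F4865. After flipping Y the toolpath is (100.751,57.231) → (118.863,61.092) → (151.729,70.387) → (190.927,81.657) → (228.033,91.443) → (254.626,96.285) → (262.281,92.724).

Shape 4 is a regular polygon drawn with `<path>`. Its stroke #ff00ff means score at S600, F1979. After flipping Y the toolpath is (78.994,63.980) → (93.271,38.351) → (82.136,11.209) → (53.972,2.993) → (29.989,19.889) → (28.245,49.174) → (50.054,68.797) → (78.994,63.980), returning to the start.

Shape 5 is a cubic bezier drawn with `<path>`. Its stroke #ff00ff means score at S600, F1979. After flipping Y the toolpath is (63.799,97.190) → (65.019,103.018) → (71.246,100.358) → (81.070,92.312) → (93.081,81.982) → (105.868,72.472) → (118.021,66.884).

Shape 6 is a quadratic bezier drawn with `<path>`. Its stroke #0000ff means engrave at S343, F4865. After flipping Y the toolpath is (197.572,54.969) → (192.735,58.507) → (188.246,60.904) → (184.107,62.161) → (180.316,62.278) → (176.874,61.255) → (173.781,59.092).

Shape 7 is a rectangle drawn with `<polygon>`. Its stroke #0000ff means engrave at S343, F4865. After flipping Y the toolpath is (105.378,107.724) → (121.390,107.724) → (121.390,68.739) → (105.378,68.739) → (105.378,107.724), returning to the start.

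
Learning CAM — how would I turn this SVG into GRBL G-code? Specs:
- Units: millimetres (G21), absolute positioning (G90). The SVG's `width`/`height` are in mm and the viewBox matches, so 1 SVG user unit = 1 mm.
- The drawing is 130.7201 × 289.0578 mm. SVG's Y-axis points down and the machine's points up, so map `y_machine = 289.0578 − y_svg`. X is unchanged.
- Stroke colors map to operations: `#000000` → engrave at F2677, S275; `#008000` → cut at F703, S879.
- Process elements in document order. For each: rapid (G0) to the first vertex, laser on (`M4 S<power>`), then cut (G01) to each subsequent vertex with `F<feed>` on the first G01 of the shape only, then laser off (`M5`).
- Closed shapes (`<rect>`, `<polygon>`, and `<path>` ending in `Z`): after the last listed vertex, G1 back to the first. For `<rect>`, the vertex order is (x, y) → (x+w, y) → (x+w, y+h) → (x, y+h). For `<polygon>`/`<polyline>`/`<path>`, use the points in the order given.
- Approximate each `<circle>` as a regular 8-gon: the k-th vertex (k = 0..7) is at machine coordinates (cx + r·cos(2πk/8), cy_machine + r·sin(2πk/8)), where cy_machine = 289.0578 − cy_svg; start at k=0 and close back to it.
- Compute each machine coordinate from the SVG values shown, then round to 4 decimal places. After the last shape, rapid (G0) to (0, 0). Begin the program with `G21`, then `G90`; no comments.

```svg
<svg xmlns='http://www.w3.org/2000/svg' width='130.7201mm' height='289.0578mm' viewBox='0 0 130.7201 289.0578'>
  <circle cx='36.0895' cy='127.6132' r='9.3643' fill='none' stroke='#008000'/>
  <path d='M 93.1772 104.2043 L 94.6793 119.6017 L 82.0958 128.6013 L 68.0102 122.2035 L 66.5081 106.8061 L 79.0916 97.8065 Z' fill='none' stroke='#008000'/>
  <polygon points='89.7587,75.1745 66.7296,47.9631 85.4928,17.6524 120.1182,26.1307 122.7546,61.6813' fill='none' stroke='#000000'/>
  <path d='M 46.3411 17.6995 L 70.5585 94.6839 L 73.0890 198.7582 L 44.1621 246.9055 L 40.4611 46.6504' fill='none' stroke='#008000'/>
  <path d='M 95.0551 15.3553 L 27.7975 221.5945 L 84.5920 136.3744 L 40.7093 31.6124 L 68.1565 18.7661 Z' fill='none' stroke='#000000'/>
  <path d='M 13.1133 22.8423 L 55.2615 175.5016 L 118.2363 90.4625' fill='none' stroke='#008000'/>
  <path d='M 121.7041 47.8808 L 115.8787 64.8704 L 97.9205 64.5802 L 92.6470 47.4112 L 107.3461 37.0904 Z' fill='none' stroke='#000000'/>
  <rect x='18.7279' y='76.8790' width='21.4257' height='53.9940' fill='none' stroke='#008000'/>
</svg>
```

viewBox `0 0 130.7201 289.0578` with mm width/height → 1 unit = 1 mm. Flip: y_m = 289.0578 − y_svg.

**Shape 1** — `<circle>` circle, stroke `#008000` → cut (S879, F703). Machine vertices: (45.4538,161.4446) → (42.7111,168.0662) → (36.0895,170.8089) → (29.4679,168.0662) → (26.7252,161.4446) → (29.4679,154.8230) → (36.0895,152.0803) → (42.7111,154.8230) → (45.4538,161.4446). Closed: final G1 returns to the first vertex.

**Shape 2** — `<path>` regular polygon, stroke `#008000` → cut (S879, F703). Machine vertices: (93.1772,184.8535) → (94.6793,169.4561) → (82.0958,160.4565) → (68.0102,166.8543) → (66.5081,182.2517) → (79.0916,191.2513) → (93.1772,184.8535). Closed: final G1 returns to the first vertex.

**Shape 3** — `<polygon>` regular polygon, stroke `#000000` → engrave (S275, F2677). Machine vertices: (89.7587,213.8833) → (66.7296,241.0947) → (85.4928,271.4054) → (120.1182,262.9271) → (122.7546,227.3765) → (89.7587,213.8833). Closed: final G1 returns to the first vertex.

**Shape 4** — `<path>` open polyline, stroke `#008000` → cut (S879, F703). Machine vertices: (46.3411,271.3583) → (70.5585,194.3739) → (73.0890,90.2996) → (44.1621,42.1523) → (40.4611,242.4074). Open path.

**Shape 5** — `<path>` closed polygon, stroke `#000000` → engrave (S275, F2677). Machine vertices: (95.0551,273.7025) → (27.7975,67.4633) → (84.5920,152.6834) → (40.7093,257.4454) → (68.1565,270.2917) → (95.0551,273.7025). Closed: final G1 returns to the first vertex.

**Shape 6** — `<path>` open polyline, stroke `#008000` → cut (S879, F703). Machine vertices: (13.1133,266.2155) → (55.2615,113.5562) → (118.2363,198.5953). Open path.

**Shape 7** — `<path>` regular polygon, stroke `#000000` → engrave (S275, F2677). Machine vertices: (121.7041,241.1770) → (115.8787,224.1874) → (97.9205,224.4776) → (92.6470,241.6466) → (107.3461,251.9674) → (121.7041,241.1770). Closed: final G1 returns to the first vertex.

**Shape 8** — `<rect>` rectangle, stroke `#008000` → cut (S879, F703). Machine vertices: (18.7279,212.1788) → (40.1536,212.1788) → (40.1536,158.1848) → (18.7279,158.1848) → (18.7279,212.1788). Closed: final G1 returns to the first vertex.

G21
G90
G0 X45.4538 Y161.4446
M4 S879
G01 X42.7111 Y168.0662 F703
G01 X36.0895 Y170.8089
G01 X29.4679 Y168.0662
G01 X26.7252 Y161.4446
G01 X29.4679 Y154.8230
G01 X36.0895 Y152.0803
G01 X42.7111 Y154.8230
G01 X45.4538 Y161.4446
M5
G0 X93.1772 Y184.8535
M4 S879
G01 X94.6793 Y169.4561 F703
G01 X82.0958 Y160.4565
G01 X68.0102 Y166.8543
G01 X66.5081 Y182.2517
G01 X79.0916 Y191.2513
G01 X93.1772 Y184.8535
M5
G0 X89.7587 Y213.8833
M4 S275
G01 X66.7296 Y241.0947 F2677
G01 X85.4928 Y271.4054
G01 X120.1182 Y262.9271
G01 X122.7546 Y227.3765
G01 X89.7587 Y213.8833
M5
G0 X46.3411 Y271.3583
M4 S879
G01 X70.5585 Y194.3739 F703
G01 X73.0890 Y90.2996
G01 X44.1621 Y42.1523
G01 X40.4611 Y242.4074
M5
G0 X95.0551 Y273.7025
M4 S275
G01 X27.7975 Y67.4633 F2677
G01 X84.5920 Y152.6834
G01 X40.7093 Y257.4454
G01 X68.1565 Y270.2917
G01 X95.0551 Y273.7025
M5
G0 X13.1133 Y266.2155
M4 S879
G01 X55.2615 Y113.5562 F703
G01 X118.2363 Y198.5953
M5
G0 X121.7041 Y241.1770
M4 S275
G01 X115.8787 Y224.1874 F2677
G01 X97.9205 Y224.4776
G01 X92.6470 Y241.6466
G01 X107.3461 Y251.9674
G01 X121.7041 Y241.1770
M5
G0 X18.7279 Y212.1788
M4 S879
G01 X40.1536 Y212.1788 F703
G01 X40.1536 Y158.1848
G01 X18.7279 Y158.1848
G01 X18.7279 Y212.1788
M5
G0 X0.0000 Y0.0000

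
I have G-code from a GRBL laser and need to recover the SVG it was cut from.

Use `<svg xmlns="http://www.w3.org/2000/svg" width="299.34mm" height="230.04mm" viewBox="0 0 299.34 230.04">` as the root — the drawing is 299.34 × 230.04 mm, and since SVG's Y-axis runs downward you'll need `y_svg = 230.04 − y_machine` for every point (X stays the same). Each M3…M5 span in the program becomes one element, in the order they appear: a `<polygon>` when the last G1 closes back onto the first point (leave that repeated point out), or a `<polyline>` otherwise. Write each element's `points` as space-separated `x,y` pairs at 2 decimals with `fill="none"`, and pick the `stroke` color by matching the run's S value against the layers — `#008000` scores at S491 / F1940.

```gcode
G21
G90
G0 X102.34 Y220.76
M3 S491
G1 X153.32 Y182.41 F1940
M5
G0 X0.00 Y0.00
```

Machine Y-up, SVG Y-down with viewBox height 230.04, so y_svg = 230.04 − y_machine; X carries over. Every run uses S491, so all elements get stroke `#008000` (score).

Run 1: The run is open, so emit a `<polyline>` with points (Y-flipped): 102.34,9.28 153.32,47.63.

<svg xmlns="http://www.w3.org/2000/svg" width="299.34mm" height="230.04mm" viewBox="0 0 299.34 230.04">
  <polyline points="102.34,9.28 153.32,47.63" fill="none" stroke="#008000"/>
</svg>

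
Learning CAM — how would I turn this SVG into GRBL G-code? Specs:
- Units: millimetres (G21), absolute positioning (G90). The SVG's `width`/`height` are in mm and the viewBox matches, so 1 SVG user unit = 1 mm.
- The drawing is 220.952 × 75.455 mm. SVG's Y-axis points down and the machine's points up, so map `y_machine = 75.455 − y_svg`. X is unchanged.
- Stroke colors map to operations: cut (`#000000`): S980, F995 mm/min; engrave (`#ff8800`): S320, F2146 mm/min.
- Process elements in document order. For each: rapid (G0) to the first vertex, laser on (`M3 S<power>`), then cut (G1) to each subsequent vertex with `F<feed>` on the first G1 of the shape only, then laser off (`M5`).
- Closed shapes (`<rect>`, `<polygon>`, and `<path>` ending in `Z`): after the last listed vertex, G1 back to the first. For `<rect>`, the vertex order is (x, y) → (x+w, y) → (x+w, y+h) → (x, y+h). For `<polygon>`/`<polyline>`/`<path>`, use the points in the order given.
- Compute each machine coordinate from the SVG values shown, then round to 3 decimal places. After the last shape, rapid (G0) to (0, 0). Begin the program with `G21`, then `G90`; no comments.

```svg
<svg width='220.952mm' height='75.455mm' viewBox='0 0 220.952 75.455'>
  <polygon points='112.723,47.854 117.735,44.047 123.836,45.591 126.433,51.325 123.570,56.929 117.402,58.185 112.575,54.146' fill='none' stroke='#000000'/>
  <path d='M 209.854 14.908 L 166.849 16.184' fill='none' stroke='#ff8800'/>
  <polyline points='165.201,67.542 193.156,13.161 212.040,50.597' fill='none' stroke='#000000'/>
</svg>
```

viewBox `0 0 220.952 75.455` with mm width/height → 1 unit = 1 mm. Flip: y_m = 75.455 − y_svg.

**Shape 1** — `<polygon>` regular polygon, stroke `#000000` → cut (S980, F995). Machine vertices: (112.723,27.601) → (117.735,31.408) → (123.836,29.864) → (126.433,24.130) → (123.570,18.526) → (117.402,17.270) → (112.575,21.309) → (112.723,27.601). Closed: final G1 returns to the first vertex.

**Shape 2** — `<path>` line segment, stroke `#ff8800` → engrave (S320, F2146). Machine vertices: (209.854,60.547) → (166.849,59.271). Open path.

**Shape 3** — `<polyline>` open polyline, stroke `#000000` → cut (S980, F995). Machine vertices: (165.201,7.913) → (193.156,62.294) → (212.040,24.858). Open path.

G21
G90
G0 X112.723 Y27.601
M3 S980
G1 X117.735 Y31.408 F995
G1 X123.836 Y29.864
G1 X126.433 Y24.130
G1 X123.570 Y18.526
G1 X117.402 Y17.270
G1 X112.575 Y21.309
G1 X112.723 Y27.601
M5
G0 X209.854 Y60.547
M3 S320
G1 X166.849 Y59.271 F2146
M5
G0 X165.201 Y7.913
M3 S980
G1 X193.156 Y62.294 F995
G1 X212.040 Y24.858
M5
G0 X0.000 Y0.000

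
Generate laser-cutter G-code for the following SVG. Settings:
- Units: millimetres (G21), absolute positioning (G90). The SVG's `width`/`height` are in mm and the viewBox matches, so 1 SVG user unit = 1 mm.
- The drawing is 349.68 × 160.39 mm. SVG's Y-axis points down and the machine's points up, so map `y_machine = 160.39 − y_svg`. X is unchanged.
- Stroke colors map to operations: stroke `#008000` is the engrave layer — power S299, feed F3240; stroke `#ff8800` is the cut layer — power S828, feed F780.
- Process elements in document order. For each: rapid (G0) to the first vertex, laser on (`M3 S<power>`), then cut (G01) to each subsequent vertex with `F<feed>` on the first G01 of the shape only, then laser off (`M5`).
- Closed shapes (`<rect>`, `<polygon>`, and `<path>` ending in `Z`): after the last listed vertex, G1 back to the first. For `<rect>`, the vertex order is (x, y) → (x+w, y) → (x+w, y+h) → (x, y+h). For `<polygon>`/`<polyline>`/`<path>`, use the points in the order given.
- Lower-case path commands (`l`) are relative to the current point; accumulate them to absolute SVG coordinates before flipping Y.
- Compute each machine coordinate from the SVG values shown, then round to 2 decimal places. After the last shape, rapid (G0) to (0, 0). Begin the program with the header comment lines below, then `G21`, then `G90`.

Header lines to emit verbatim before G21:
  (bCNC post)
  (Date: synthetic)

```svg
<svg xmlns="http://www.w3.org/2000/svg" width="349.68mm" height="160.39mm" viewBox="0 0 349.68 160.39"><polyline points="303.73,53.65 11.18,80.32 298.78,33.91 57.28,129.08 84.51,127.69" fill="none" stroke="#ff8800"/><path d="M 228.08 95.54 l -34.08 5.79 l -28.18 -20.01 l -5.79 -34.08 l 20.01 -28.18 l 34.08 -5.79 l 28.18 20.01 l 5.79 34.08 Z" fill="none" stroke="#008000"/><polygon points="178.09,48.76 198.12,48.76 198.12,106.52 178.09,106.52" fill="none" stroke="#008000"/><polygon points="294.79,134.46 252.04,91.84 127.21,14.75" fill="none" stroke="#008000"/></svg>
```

(bCNC post)
(Date: synthetic)
G21
G90
G0 X303.73 Y106.74
M3 S828
G01 X11.18 Y80.07 F780
G01 X298.78 Y126.48
G01 X57.28 Y31.31
G01 X84.51 Y32.70
M5
G0 X228.08 Y64.85
M3 S299
G01 X194.00 Y59.06 F3240
G01 X165.82 Y79.07
G01 X160.03 Y113.15
G01 X180.04 Y141.33
G01 X214.12 Y147.12
G01 X242.30 Y127.11
G01 X248.09 Y93.03
G01 X228.08 Y64.85
M5
G0 X178.09 Y111.63
M3 S299
G01 X198.12 Y111.63 F3240
G01 X198.12 Y53.87
G01 X178.09 Y53.87
G01 X178.09 Y111.63
M5
G0 X294.79 Y25.93
M3 S299
G01 X252.04 Y68.55 F3240
G01 X127.21 Y145.64
G01 X294.79 Y25.93
M5
G0 X0.00 Y0.00

Since the viewBox matches the mm dimensions, user units are millimetres directly. The only transform is the Y-flip y_m = 160.39 − y_svg.

Shape 1 is a open polyline drawn with `<polyline>`. Its stroke #ff8800 means cut at S828, F780. After flipping Y the toolpath is (303.73,106.74) → (11.18,80.07) → (298.78,126.48) → (57.28,31.31) → (84.51,32.70).

Shape 2 is a regular polygon drawn with `<path>`. Its stroke #008000 means engrave at S299, F3240. After flipping Y the toolpath is (228.08,64.85) → (194.00,59.06) → (165.82,79.07) → (160.03,113.15) → (180.04,141.33) → (214.12,147.12) → (242.30,127.11) → (248.09,93.03) → (228.08,64.85), returning to the start.

Shape 3 is a rectangle drawn with `<polygon>`. Its stroke #008000 means engrave at S299, F3240. After flipping Y the toolpath is (178.09,111.63) → (198.12,111.63) → (198.12,53.87) → (178.09,53.87) → (178.09,111.63), returning to the start.

Shape 4 is a closed polygon drawn with `<polygon>`. Its stroke #008000 means engrave at S299, F3240. After flipping Y the toolpath is (294.79,25.93) → (252.04,68.55) → (127.21,145.64) → (294.79,25.93), returning to the start.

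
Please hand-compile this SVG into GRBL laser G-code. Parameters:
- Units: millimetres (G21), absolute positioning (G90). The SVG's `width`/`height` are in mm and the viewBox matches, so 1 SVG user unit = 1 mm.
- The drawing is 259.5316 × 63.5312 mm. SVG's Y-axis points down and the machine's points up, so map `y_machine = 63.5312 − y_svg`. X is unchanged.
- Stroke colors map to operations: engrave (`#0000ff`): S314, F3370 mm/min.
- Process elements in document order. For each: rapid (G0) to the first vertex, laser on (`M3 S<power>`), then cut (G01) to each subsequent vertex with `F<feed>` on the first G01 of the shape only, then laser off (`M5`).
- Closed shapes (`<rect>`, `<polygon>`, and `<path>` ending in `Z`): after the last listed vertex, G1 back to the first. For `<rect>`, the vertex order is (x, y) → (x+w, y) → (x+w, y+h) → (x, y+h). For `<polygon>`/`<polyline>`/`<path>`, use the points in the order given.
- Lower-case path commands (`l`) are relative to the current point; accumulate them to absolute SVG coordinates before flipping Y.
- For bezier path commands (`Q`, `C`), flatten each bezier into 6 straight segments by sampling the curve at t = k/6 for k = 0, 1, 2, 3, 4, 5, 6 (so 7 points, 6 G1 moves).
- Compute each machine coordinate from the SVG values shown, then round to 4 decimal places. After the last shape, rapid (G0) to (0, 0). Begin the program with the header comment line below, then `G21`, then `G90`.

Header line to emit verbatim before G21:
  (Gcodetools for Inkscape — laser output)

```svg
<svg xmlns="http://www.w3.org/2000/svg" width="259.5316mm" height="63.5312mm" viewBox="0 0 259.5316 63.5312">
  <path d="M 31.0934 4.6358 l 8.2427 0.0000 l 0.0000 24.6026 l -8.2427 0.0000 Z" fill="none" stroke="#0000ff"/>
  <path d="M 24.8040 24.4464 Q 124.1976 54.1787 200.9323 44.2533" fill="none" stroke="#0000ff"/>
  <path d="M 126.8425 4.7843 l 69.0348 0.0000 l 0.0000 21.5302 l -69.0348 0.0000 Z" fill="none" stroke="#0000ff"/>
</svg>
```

Since the viewBox matches the mm dimensions, user units are millimetres directly. The only transform is the Y-flip y_m = 63.5312 − y_svg.

Shape 1 is a rectangle drawn with `<path>`. Its stroke #0000ff means engrave at S314, F3370. After flipping Y the toolpath is (31.0934,58.8954) → (39.3361,58.8954) → (39.3361,34.2928) → (31.0934,34.2928) → (31.0934,58.8954), returning to the start.

Shape 2 is a quadratic bezier drawn with `<path>`. Its stroke #0000ff means engrave at S314, F3370. After flipping Y the toolpath is (24.8040,39.0848) → (57.3058,30.2756) → (88.5487,23.6697) → (118.5329,19.2669) → (147.2582,17.0674) → (174.7247,17.0710) → (200.9323,19.2779).

Shape 3 is a rectangle drawn with `<path>`. Its stroke #0000ff means engrave at S314, F3370. After flipping Y the toolpath is (126.8425,58.7469) → (195.8773,58.7469) → (195.8773,37.2167) → (126.8425,37.2167) → (126.8425,58.7469), returning to the start.

(Gcodetools for Inkscape — laser output)
G21
G90
G0 X31.0934 Y58.8954
M3 S314
G01 X39.3361 Y58.8954 F3370
G01 X39.3361 Y34.2928
G01 X31.0934 Y34.2928
G01 X31.0934 Y58.8954
M5
G0 X24.8040 Y39.0848
M3 S314
G01 X57.3058 Y30.2756 F3370
G01 X88.5487 Y23.6697
G01 X118.5329 Y19.2669
G01 X147.2582 Y17.0674
G01 X174.7247 Y17.0710
G01 X200.9323 Y19.2779
M5
G0 X126.8425 Y58.7469
M3 S314
G01 X195.8773 Y58.7469 F3370
G01 X195.8773 Y37.2167
G01 X126.8425 Y37.2167
G01 X126.8425 Y58.7469
M5
G0 X0.0000 Y0.0000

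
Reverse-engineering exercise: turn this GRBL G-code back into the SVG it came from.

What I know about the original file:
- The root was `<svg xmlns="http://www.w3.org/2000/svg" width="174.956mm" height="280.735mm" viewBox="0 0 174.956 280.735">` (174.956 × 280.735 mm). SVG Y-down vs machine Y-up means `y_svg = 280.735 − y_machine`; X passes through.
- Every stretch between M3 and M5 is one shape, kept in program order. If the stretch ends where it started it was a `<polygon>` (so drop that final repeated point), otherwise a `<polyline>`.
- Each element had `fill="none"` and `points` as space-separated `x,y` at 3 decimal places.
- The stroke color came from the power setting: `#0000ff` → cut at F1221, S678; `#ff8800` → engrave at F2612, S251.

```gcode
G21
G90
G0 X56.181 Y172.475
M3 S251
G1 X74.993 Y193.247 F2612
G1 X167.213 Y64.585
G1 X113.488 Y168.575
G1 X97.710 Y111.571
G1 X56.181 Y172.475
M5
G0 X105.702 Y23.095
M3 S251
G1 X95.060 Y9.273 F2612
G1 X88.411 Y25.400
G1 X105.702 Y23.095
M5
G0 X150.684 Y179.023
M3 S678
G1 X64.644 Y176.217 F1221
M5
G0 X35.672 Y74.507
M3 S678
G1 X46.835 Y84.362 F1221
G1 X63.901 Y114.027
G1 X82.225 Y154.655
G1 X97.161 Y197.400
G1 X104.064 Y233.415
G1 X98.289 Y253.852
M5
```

Each laser-on run becomes one SVG element. Flip Y back into SVG space with y_svg = 280.735 − y_machine.

Run 1: power S251 maps to stroke `#ff8800` (engrave). The run returns to its start, so emit a `<polygon>` with points (Y-flipped): 56.181,108.260 74.993,87.488 167.213,216.150 113.488,112.160 97.710,169.164.

Run 2: the run's S251 means `#ff8800` (engrave). The run returns to its start, so emit a `<polygon>` with points (Y-flipped): 105.702,257.640 95.060,271.462 88.411,255.335.

Run 3: S678 ⇒ cut layer `#0000ff`. The run is open, so emit a `<polyline>` with points (Y-flipped): 150.684,101.712 64.644,104.518.

Run 4: the run's S678 means `#0000ff` (cut). The run is open, so emit a `<polyline>` with points (Y-flipped): 35.672,206.228 46.835,196.373 63.901,166.708 82.225,126.080 97.161,83.335 104.064,47.320 98.289,26.883.

<svg xmlns="http://www.w3.org/2000/svg" width="174.956mm" height="280.735mm" viewBox="0 0 174.956 280.735">
  <polygon points="56.181,108.260 74.993,87.488 167.213,216.150 113.488,112.160 97.710,169.164" fill="none" stroke="#ff8800"/>
  <polygon points="105.702,257.640 95.060,271.462 88.411,255.335" fill="none" stroke="#ff8800"/>
  <polyline points="150.684,101.712 64.644,104.518" fill="none" stroke="#0000ff"/>
  <polyline points="35.672,206.228 46.835,196.373 63.901,166.708 82.225,126.080 97.161,83.335 104.064,47.320 98.289,26.883" fill="none" stroke="#0000ff"/>
</svg>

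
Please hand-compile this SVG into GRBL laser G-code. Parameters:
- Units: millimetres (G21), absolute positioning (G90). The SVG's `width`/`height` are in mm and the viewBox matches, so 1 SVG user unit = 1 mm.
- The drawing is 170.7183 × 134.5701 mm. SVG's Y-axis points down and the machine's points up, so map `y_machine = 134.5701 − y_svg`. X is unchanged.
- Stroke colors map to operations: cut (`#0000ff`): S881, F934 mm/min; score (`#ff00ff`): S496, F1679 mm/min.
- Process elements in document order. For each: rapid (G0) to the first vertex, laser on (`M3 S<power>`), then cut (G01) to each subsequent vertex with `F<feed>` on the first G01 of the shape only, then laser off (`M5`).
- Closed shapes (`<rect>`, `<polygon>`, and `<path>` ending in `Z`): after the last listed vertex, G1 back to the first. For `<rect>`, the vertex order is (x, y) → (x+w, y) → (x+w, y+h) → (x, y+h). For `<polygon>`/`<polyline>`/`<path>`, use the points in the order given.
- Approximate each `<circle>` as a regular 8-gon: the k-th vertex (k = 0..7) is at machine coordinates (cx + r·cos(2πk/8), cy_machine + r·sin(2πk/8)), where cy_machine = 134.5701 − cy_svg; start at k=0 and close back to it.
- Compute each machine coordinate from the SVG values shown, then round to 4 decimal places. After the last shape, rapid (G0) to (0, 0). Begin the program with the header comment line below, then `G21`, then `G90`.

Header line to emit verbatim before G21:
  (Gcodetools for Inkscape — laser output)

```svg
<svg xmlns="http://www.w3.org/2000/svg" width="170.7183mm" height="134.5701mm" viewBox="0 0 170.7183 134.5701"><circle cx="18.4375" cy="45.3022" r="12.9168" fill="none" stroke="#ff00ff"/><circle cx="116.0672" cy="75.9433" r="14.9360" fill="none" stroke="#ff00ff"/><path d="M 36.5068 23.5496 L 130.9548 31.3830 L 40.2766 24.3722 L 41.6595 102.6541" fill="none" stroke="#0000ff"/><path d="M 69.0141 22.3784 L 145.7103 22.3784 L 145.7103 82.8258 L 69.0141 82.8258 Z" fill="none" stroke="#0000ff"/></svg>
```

(Gcodetools for Inkscape — laser output)
G21
G90
G0 X31.3543 Y89.2679
M3 S496
G01 X27.5711 Y98.4015 F1679
G01 X18.4375 Y102.1847
G01 X9.3039 Y98.4015
G01 X5.5207 Y89.2679
G01 X9.3039 Y80.1343
G01 X18.4375 Y76.3511
G01 X27.5711 Y80.1343
G01 X31.3543 Y89.2679
M5
G0 X131.0032 Y58.6268
M3 S496
G01 X126.6285 Y69.1881 F1679
G01 X116.0672 Y73.5628
G01 X105.5059 Y69.1881
G01 X101.1312 Y58.6268
G01 X105.5059 Y48.0655
G01 X116.0672 Y43.6908
G01 X126.6285 Y48.0655
G01 X131.0032 Y58.6268
M5
G0 X36.5068 Y111.0205
M3 S881
G01 X130.9548 Y103.1871 F934
G01 X40.2766 Y110.1979
G01 X41.6595 Y31.9160
M5
G0 X69.0141 Y112.1917
M3 S881
G01 X145.7103 Y112.1917 F934
G01 X145.7103 Y51.7443
G01 X69.0141 Y51.7443
G01 X69.0141 Y112.1917
M5
G0 X0.0000 Y0.0000

1 u = 1 mm; y_m = 134.5701 − y.

[1] `<circle>` circle, #ff00ff→score S496 F1679: (31.3543,89.2679) → (27.5711,98.4015) → (18.4375,102.1847) → (9.3039,98.4015) → (5.5207,89.2679) → (9.3039,80.1343) → (18.4375,76.3511) → (27.5711,80.1343) → (31.3543,89.2679) (closed)

[2] `<circle>` circle, #ff00ff→score S496 F1679: (131.0032,58.6268) → (126.6285,69.1881) → (116.0672,73.5628) → (105.5059,69.1881) → (101.1312,58.6268) → (105.5059,48.0655) → (116.0672,43.6908) → (126.6285,48.0655) → (131.0032,58.6268) (closed)

[3] `<path>` open polyline, #0000ff→cut S881 F934: (36.5068,111.0205) → (130.9548,103.1871) → (40.2766,110.1979) → (41.6595,31.9160)

[4] `<path>` rectangle, #0000ff→cut S881 F934: (69.0141,112.1917) → (145.7103,112.1917) → (145.7103,51.7443) → (69.0141,51.7443) → (69.0141,112.1917) (closed)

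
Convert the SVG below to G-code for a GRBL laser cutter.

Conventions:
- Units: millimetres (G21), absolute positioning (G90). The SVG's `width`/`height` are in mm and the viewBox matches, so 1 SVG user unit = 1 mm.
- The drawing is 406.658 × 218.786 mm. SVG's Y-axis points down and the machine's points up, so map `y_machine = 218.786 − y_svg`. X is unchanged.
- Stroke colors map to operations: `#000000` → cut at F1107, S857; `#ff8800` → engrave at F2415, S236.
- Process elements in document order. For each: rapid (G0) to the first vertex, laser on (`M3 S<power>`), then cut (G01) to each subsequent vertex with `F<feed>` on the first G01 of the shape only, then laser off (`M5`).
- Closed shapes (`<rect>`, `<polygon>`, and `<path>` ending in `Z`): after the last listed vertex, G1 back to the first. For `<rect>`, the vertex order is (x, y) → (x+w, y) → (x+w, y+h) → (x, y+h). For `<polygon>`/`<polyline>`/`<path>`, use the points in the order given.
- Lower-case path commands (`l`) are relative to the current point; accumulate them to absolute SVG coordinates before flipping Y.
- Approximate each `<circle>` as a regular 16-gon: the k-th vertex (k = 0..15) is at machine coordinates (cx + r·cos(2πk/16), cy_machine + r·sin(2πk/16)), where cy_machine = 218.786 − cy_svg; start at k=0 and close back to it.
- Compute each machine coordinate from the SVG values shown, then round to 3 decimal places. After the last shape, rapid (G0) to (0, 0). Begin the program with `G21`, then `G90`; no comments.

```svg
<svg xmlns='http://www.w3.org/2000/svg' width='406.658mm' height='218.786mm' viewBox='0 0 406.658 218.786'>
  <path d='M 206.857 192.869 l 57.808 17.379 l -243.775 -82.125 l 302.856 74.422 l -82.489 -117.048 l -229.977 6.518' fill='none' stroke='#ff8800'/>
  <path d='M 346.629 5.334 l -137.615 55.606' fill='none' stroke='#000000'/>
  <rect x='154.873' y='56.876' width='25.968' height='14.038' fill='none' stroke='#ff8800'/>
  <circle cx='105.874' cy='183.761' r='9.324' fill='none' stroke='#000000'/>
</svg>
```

G21
G90
G0 X206.857 Y25.917
M3 S236
G01 X264.665 Y8.538 F2415
G01 X20.890 Y90.663
G01 X323.746 Y16.241
G01 X241.257 Y133.289
G01 X11.280 Y126.771
M5
G0 X346.629 Y213.452
M3 S857
G01 X209.014 Y157.846 F1107
M5
G0 X154.873 Y161.910
M3 S236
G01 X180.841 Y161.910 F2415
G01 X180.841 Y147.872
G01 X154.873 Y147.872
G01 X154.873 Y161.910
M5
G0 X115.198 Y35.025
M3 S857
G01 X114.488 Y38.593 F1107
G01 X112.467 Y41.618
G01 X109.442 Y43.639
G01 X105.874 Y44.349
G01 X102.306 Y43.639
G01 X99.281 Y41.618
G01 X97.260 Y38.593
G01 X96.550 Y35.025
G01 X97.260 Y31.457
G01 X99.281 Y28.432
G01 X102.306 Y26.411
G01 X105.874 Y25.701
G01 X109.442 Y26.411
G01 X112.467 Y28.432
G01 X114.488 Y31.457
G01 X115.198 Y35.025
M5
G0 X0.000 Y0.000

Since the viewBox matches the mm dimensions, user units are millimetres directly. The only transform is the Y-flip y_m = 218.786 − y_svg.

Shape 1 is a open polyline drawn with `<path>`. Its stroke #ff8800 means engrave at S236, F2415. After flipping Y the toolpath is (206.857,25.917) → (264.665,8.538) → (20.890,90.663) → (323.746,16.241) → (241.257,133.289) → (11.280,126.771).

Shape 2 is a line segment drawn with `<path>`. Its stroke #000000 means cut at S857, F1107. After flipping Y the toolpath is (346.629,213.452) → (209.014,157.846).

Shape 3 is a rectangle drawn with `<rect>`. Its stroke #ff8800 means engrave at S236, F2415. After flipping Y the toolpath is (154.873,161.910) → (180.841,161.910) → (180.841,147.872) → (154.873,147.872) → (154.873,161.910), returning to the start.

Shape 4 is a circle drawn with `<circle>`. Its stroke #000000 means cut at S857, F1107. After flipping Y the toolpath is (115.198,35.025) → (114.488,38.593) → (112.467,41.618) → (109.442,43.639) → (105.874,44.349) → (102.306,43.639) → (99.281,41.618) → (97.260,38.593) → (96.550,35.025) → (97.260,31.457) → (99.281,28.432) → (102.306,26.411) → (105.874,25.701) → (109.442,26.411) → (112.467,28.432) → (114.488,31.457) → (115.198,35.025), returning to the start.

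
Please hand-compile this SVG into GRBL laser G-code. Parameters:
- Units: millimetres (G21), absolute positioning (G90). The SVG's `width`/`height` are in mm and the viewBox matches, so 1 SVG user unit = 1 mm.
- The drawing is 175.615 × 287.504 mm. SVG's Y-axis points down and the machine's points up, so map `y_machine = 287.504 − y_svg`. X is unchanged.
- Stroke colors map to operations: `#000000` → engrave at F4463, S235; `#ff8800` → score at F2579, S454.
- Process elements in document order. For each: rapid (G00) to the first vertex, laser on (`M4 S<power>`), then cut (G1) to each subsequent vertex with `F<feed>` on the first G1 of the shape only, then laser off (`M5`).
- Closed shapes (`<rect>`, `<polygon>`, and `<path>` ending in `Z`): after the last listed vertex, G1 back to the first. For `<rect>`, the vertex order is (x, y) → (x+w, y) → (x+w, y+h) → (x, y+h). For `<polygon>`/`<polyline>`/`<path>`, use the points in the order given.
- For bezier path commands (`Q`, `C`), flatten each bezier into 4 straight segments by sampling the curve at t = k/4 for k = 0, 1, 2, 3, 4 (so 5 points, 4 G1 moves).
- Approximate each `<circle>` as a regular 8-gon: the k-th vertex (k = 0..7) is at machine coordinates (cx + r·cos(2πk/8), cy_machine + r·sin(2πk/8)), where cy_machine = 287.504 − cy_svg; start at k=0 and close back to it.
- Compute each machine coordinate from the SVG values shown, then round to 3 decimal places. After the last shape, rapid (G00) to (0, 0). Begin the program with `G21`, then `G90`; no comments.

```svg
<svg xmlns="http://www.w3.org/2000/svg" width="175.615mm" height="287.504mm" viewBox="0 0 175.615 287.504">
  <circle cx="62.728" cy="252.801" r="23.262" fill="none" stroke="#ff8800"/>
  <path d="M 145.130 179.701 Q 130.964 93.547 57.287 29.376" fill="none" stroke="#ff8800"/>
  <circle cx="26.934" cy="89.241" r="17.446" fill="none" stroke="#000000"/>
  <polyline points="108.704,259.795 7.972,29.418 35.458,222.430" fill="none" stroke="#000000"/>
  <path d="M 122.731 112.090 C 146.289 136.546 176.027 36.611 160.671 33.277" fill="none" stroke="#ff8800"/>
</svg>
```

G21
G90
G00 X85.990 Y34.703
M4 S454
G1 X79.177 Y51.152 F2579
G1 X62.728 Y57.965
G1 X46.279 Y51.152
G1 X39.466 Y34.703
G1 X46.279 Y18.254
G1 X62.728 Y11.441
G1 X79.177 Y18.254
G1 X85.990 Y34.703
M5
G00 X145.130 Y107.803
M4 S454
G1 X134.328 Y149.506 F2579
G1 X116.086 Y188.461
G1 X90.406 Y224.669
G1 X57.287 Y258.128
M5
G00 X44.380 Y198.263
M4 S235
G1 X39.270 Y210.599 F4463
G1 X26.934 Y215.709
G1 X14.598 Y210.599
G1 X9.488 Y198.263
G1 X14.598 Y185.927
G1 X26.934 Y180.817
G1 X39.270 Y185.927
G1 X44.380 Y198.263
M5
G00 X108.704 Y27.709
M4 S235
G1 X7.972 Y258.086 F4463
G1 X35.458 Y65.074
M5
G00 X122.731 Y175.414
M4 S454
G1 X140.757 Y176.942 F2579
G1 X156.294 Y204.399
G1 X164.534 Y237.067
G1 X160.671 Y254.227
M5
G00 X0.000 Y0.000

1 u = 1 mm; y_m = 287.504 − y.

[1] `<circle>` circle, #ff8800→score S454 F2579: (85.990,34.703) → (79.177,51.152) → (62.728,57.965) → (46.279,51.152) → (39.466,34.703) → (46.279,18.254) → (62.728,11.441) → (79.177,18.254) → (85.990,34.703) (closed)

[2] `<path>` quadratic bezier, #ff8800→score S454 F2579: (145.130,107.803) → (134.328,149.506) → (116.086,188.461) → (90.406,224.669) → (57.287,258.128)

[3] `<circle>` circle, #000000→engrave S235 F4463: (44.380,198.263) → (39.270,210.599) → (26.934,215.709) → (14.598,210.599) → (9.488,198.263) → (14.598,185.927) → (26.934,180.817) → (39.270,185.927) → (44.380,198.263) (closed)

[4] `<polyline>` open polyline, #000000→engrave S235 F4463: (108.704,27.709) → (7.972,258.086) → (35.458,65.074)

[5] `<path>` cubic bezier, #ff8800→score S454 F2579: (122.731,175.414) → (140.757,176.942) → (156.294,204.399) → (164.534,237.067) → (160.671,254.227)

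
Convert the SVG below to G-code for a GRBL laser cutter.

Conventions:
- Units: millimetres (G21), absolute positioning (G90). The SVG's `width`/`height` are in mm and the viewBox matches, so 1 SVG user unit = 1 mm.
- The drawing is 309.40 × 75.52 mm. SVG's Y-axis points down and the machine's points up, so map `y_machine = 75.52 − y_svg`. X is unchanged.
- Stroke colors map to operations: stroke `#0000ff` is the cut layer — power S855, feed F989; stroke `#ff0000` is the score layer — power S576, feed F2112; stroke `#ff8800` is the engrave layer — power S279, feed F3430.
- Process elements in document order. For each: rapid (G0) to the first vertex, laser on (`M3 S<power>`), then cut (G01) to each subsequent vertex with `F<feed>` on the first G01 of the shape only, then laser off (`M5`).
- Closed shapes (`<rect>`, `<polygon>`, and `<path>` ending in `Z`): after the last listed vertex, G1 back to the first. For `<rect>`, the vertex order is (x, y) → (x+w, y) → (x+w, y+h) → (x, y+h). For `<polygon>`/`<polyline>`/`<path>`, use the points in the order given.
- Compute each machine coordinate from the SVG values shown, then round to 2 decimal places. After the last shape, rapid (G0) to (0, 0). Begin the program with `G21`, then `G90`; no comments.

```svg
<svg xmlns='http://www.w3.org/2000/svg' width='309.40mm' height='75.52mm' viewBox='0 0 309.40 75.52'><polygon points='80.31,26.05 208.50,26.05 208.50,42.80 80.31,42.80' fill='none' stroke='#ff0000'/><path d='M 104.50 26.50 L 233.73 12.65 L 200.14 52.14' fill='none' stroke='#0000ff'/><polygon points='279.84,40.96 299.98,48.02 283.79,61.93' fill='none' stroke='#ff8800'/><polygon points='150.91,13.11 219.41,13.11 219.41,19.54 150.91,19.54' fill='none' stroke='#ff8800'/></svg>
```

1 u = 1 mm; y_m = 75.52 − y.

[1] `<polygon>` rectangle, #ff0000→score S576 F2112: (80.31,49.47) → (208.50,49.47) → (208.50,32.72) → (80.31,32.72) → (80.31,49.47) (closed)

[2] `<path>` open polyline, #0000ff→cut S855 F989: (104.50,49.02) → (233.73,62.87) → (200.14,23.38)

[3] `<polygon>` regular polygon, #ff8800→engrave S279 F3430: (279.84,34.56) → (299.98,27.50) → (283.79,13.59) → (279.84,34.56) (closed)

[4] `<polygon>` rectangle, #ff8800→engrave S279 F3430: (150.91,62.41) → (219.41,62.41) → (219.41,55.98) → (150.91,55.98) → (150.91,62.41) (closed)

G21
G90
G0 X80.31 Y49.47
M3 S576
G01 X208.50 Y49.47 F2112
G01 X208.50 Y32.72
G01 X80.31 Y32.72
G01 X80.31 Y49.47
M5
G0 X104.50 Y49.02
M3 S855
G01 X233.73 Y62.87 F989
G01 X200.14 Y23.38
M5
G0 X279.84 Y34.56
M3 S279
G01 X299.98 Y27.50 F3430
G01 X283.79 Y13.59
G01 X279.84 Y34.56
M5
G0 X150.91 Y62.41
M3 S279
G01 X219.41 Y62.41 F3430
G01 X219.41 Y55.98
G01 X150.91 Y55.98
G01 X150.91 Y62.41
M5
G0 X0.00 Y0.00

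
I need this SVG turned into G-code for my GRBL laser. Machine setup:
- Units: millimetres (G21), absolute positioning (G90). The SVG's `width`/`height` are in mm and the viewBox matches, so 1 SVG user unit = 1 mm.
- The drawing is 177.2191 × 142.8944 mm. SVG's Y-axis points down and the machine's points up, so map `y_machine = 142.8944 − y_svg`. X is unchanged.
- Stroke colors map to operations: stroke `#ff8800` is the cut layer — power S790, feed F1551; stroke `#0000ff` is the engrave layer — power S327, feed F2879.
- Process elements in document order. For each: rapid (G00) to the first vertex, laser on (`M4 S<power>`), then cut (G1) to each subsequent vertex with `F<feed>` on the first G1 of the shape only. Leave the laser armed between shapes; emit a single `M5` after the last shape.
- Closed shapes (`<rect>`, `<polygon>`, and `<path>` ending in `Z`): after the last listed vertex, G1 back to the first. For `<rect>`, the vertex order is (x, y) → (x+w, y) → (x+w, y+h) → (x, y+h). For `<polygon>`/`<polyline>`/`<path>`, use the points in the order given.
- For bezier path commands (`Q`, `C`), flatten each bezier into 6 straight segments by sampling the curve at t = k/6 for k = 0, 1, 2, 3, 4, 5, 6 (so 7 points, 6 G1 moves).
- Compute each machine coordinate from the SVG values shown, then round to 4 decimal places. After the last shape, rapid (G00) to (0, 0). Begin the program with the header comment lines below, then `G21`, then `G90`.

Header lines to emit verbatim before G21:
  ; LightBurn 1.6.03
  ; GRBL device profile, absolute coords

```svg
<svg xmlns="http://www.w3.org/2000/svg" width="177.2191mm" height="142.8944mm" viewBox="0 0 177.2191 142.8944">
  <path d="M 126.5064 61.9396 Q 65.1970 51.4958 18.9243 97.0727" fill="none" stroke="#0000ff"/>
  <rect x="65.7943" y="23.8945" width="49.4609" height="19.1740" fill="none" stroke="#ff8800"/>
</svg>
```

; LightBurn 1.6.03
; GRBL device profile, absolute coords
G21
G90
G00 X126.5064 Y80.9548
M4 S327
G1 X106.4876 Y82.8799 F2879
G1 X87.3042 Y81.6928
G1 X68.9562 Y77.3934
G1 X51.4435 Y69.9818
G1 X34.7662 Y59.4579
G1 X18.9243 Y45.8217
G00 X65.7943 Y118.9999
M4 S790
G1 X115.2552 Y118.9999 F1551
G1 X115.2552 Y99.8259
G1 X65.7943 Y99.8259
G1 X65.7943 Y118.9999
M5
G00 X0.0000 Y0.0000

Since the viewBox matches the mm dimensions, user units are millimetres directly. The only transform is the Y-flip y_m = 142.8944 − y_svg.

Shape 1 is a quadratic bezier drawn with `<path>`. Its stroke #0000ff means engrave at S327, F2879. After flipping Y the toolpath is (126.5064,80.9548) → (106.4876,82.8799) → (87.3042,81.6928) → (68.9562,77.3934) → (51.4435,69.9818) → (34.7662,59.4579) → (18.9243,45.8217).

Shape 2 is a rectangle drawn with `<rect>`. Its stroke #ff8800 means cut at S790, F1551. After flipping Y the toolpath is (65.7943,118.9999) → (115.2552,118.9999) → (115.2552,99.8259) → (65.7943,99.8259) → (65.7943,118.9999), returning to the start.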